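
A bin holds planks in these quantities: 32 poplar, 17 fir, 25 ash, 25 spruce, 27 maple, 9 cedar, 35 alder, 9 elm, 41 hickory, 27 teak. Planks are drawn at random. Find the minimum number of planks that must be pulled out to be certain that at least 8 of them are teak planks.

228

In the worst case for collecting teak planks, every non-teak plank comes out first.
There are 32 + 17 + 25 + 25 + 27 + 9 + 35 + 9 + 41 = 220 non-teak planks altogether.
After those, each further plank must be teak, so 220 + 8 = 228 draws guarantee 8 teak planks.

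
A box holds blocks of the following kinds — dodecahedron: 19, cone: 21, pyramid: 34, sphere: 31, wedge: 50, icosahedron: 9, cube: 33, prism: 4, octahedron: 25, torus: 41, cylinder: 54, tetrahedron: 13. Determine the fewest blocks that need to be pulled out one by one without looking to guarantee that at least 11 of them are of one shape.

114

An adversary could hand out at most 10 blocks per shape (icosahedron, prism run out sooner): 10 + 10 + 10 + 10 + 10 + 9 + 10 + 4 + 10 + 10 + 10 + 10 = 113 blocks and still no shape has 11.
By pigeonhole, one more block lands in a shape already at 10, so 114 draws are enough and 113 are not.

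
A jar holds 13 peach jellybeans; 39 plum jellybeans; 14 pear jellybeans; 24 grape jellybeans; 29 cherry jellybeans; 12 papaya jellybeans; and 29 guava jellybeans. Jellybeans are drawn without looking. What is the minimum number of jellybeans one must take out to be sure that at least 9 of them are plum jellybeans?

130

In the worst case for collecting plum jellybeans, every non-plum jellybean comes out first.
There are 13 + 14 + 24 + 29 + 12 + 29 = 121 non-plum jellybeans altogether.
After those, each further jellybean must be plum, so 121 + 9 = 130 draws guarantee 9 plum jellybeans.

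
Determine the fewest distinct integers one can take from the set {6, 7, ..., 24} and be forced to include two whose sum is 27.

12

A set avoiding the sum 27 can contain at most one of each pair {x, 27−x}, plus the 3 elements whose complement lies outside the range.
The integers 14, …, 24 (11 of them) are such a set: any two sum to at least 14+15 = 29 > 27.
By the pigeonhole principle, any 12th integer completes one of the 8 pairs, so 12 choices force a sum of 27.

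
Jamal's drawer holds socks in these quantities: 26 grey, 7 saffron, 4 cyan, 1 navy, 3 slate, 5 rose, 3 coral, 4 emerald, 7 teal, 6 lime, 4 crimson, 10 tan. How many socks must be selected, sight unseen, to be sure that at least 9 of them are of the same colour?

61

An adversary could hand out at most 8 socks per colour (10 colours run out sooner): 8 + 7 + 4 + 1 + 3 + 5 + 3 + 4 + 7 + 6 + 4 + 8 = 60 socks and still no colour has 9.
One more sock lands in a colour already at 8, so 61 draws are enough and 60 are not.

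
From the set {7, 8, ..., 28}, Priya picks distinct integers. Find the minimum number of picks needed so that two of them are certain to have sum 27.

16

Group the elements by complementary pair {x, 27−x}: {7,20}, {8,19}, {9,18}, …, giving 7 two-element pairs and 8 integers whose partner 27−x falls outside [7,28].
Treating each of those 15 groups as a pigeonhole, one can pick one integer per group — 15 integers — with no two summing to 27.
The 16th integer lands in an occupied pair, forcing a sum of 27.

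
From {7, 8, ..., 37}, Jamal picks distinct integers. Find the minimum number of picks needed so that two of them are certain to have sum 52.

A set avoiding the sum 52 can contain at most one of each pair {x, 52−x}, plus the 9 elements whose complement lies outside the range or equal to its own complement.
The integers 7, …, 26 (20 of them) are such a set: any two sum to at least 7+8 = 15 and at most 25+26 = 51 < 52.
Any 21st integer completes one of the 11 pairs, so 21 choices force a sum of 52.

21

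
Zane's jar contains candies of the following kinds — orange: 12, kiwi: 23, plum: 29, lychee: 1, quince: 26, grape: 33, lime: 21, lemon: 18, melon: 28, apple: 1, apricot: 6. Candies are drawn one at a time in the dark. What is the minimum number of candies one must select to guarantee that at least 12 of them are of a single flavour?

By pigeonhole, put each drawn candy into a box by flavour. The largest draw with every box below 12 takes min(count, 11) from each flavour; flavours with fewer than 11 contribute all they have.
Σ min(cᵢ, 11) = 11 + 11 + 11 + 1 + 11 + 11 + 11 + 11 + 11 + 1 + 6 = 96.
Draw number 96 + 1 = 97 must push one box to 12.

97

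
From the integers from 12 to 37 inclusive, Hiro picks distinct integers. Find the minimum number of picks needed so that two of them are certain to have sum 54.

17

A set avoiding the sum 54 can contain at most one of each pair {x, 54−x}, plus the 6 elements whose complement lies outside the range or equal to its own complement.
The integers 12, …, 27 (16 of them) are such a set: any two sum to at least 12+13 = 25 and at most 26+27 = 53 < 54.
Any 17th integer completes one of the 10 pairs, so 17 choices force a sum of 54.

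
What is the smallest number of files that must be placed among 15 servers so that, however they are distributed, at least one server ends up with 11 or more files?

151

With 150 files one could put exactly 10 in each of the 15 servers, and no server would reach 11.
By the pigeonhole principle, one more file must land in a server that already has 10, giving it 11.
So 15 × 10 + 1 = 151 files are required.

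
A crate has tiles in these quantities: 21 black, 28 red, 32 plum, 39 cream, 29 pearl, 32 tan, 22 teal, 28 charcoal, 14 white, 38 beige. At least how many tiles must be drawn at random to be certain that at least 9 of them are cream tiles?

In the worst case for collecting cream tiles, every non-cream tile comes out first.
There are 21 + 28 + 32 + 29 + 32 + 22 + 28 + 14 + 38 = 244 non-cream tiles altogether.
After those, each further tile must be cream, so 244 + 9 = 253 draws guarantee 9 cream tiles.

253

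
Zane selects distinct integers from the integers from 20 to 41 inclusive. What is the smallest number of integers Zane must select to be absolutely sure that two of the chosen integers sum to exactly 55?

Two chosen integers sum to 55 exactly when both halves of some pair {x, 55−x} with 20 ≤ x ≤ 55−x ≤ 35 are chosen — 8 such pairs.
The remaining 6 elements (those with no distinct partner in range) can never complete a 55-sum, so the worst case takes all of them and one from each pair: 6 + 8 = 14.
Pigeonhole: the 15th integer has to be the second member of some pair, so 14 + 1 = 15.

15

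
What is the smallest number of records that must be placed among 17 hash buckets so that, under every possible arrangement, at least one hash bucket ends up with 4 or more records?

With 51 records one could put exactly 3 in each of the 17 hash buckets, and no hash bucket would reach 4.
One more record must land in a hash bucket that already has 3, giving it 4.
So 17 × 3 + 1 = 52 records are required.

52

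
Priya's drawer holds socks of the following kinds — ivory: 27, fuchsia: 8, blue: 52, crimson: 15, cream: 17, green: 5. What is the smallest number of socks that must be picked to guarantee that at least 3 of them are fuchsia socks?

119

In the worst case for collecting fuchsia socks, every non-fuchsia sock comes out first.
There are 27 + 52 + 15 + 17 + 5 = 116 non-fuchsia socks altogether.
After those, each further sock must be fuchsia, so 116 + 3 = 119 draws guarantee 3 fuchsia socks.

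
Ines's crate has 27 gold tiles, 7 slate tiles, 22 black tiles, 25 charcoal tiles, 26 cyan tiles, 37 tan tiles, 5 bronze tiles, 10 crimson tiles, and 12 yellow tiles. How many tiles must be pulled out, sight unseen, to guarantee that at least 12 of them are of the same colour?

89

By pigeonhole, the 9 colours are the holes; the tiles drawn are the pigeons.
To avoid 12 of any one colour, the worst case takes at most 11 of each colour, or every tile of a colour that has fewer than 11.
That gives 11 + 7 + 11 + 11 + 11 + 11 + 5 + 10 + 11 = 88 tiles with no colour reaching 12.
The next tile forces some colour to 12, so 88 + 1 = 89.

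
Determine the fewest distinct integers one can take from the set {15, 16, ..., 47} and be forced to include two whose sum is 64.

A set avoiding the sum 64 can contain at most one of each pair {x, 64−x}, plus the 3 elements whose complement lies outside the range or equal to its own complement.
The integers 15, …, 32 (18 of them) are such a set: any two sum to at least 15+16 = 31 and at most 31+32 = 63 < 64.
Pigeonhole: any 19th integer completes one of the 15 pairs, so 19 choices force a sum of 64.

19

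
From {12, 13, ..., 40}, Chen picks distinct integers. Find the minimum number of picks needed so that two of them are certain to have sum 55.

Two chosen integers sum to 55 exactly when both halves of some pair {x, 55−x} with 15 ≤ x ≤ 55−x ≤ 40 are chosen — 13 such pairs.
The remaining 3 elements (those with no distinct partner in range) can never complete a 55-sum, so the worst case takes all of them and one from each pair: 3 + 13 = 16.
Pigeonhole: the 17th integer has to be the second member of some pair, so 16 + 1 = 17.

17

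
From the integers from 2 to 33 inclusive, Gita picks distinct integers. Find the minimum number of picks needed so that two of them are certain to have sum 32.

A set avoiding the sum 32 can contain at most one of each pair {x, 32−x}, plus the 4 elements whose complement lies outside the range or equal to its own complement.
The integers 16, …, 33 (18 of them) are such a set: any two sum to at least 16+17 = 33 > 32.
Pigeonhole: any 19th integer completes one of the 14 pairs, so 19 choices force a sum of 32.

19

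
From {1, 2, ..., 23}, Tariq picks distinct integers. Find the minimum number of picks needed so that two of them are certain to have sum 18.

A set avoiding the sum 18 can contain at most one of each pair {x, 18−x}, plus the 7 elements whose complement lies outside the range or equal to its own complement.
The integers 9, …, 23 (15 of them) are such a set: any two sum to at least 9+10 = 19 > 18.
Any 16th integer completes one of the 8 pairs, so 16 choices force a sum of 18.

16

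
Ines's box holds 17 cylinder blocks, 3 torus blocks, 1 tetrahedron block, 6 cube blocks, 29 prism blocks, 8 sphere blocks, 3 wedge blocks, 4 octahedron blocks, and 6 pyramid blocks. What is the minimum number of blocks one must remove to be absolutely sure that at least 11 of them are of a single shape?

By pigeonhole, the 9 shapes are the holes; the blocks drawn are the pigeons.
To avoid 11 of any one shape, the worst case takes at most 10 of each shape, or every block of a shape that has fewer than 10.
That gives 10 + 3 + 1 + 6 + 10 + 8 + 3 + 4 + 6 = 51 blocks with no shape reaching 11.
The next block forces some shape to 11, so 51 + 1 = 52.

52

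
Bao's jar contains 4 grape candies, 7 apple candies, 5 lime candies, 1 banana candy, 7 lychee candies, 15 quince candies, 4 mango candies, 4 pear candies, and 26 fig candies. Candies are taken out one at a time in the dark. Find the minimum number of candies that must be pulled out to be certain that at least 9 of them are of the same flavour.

49

An adversary could hand out at most 8 candies per flavour (7 flavours run out sooner): 4 + 7 + 5 + 1 + 7 + 8 + 4 + 4 + 8 = 48 candies and still no flavour has 9.
One more candy lands in a flavour already at 8, so 49 draws are enough and 48 are not.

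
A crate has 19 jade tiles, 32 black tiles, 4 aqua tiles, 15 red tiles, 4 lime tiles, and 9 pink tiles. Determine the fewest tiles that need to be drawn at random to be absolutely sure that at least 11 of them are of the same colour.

An adversary could hand out at most 10 tiles per colour (aqua, lime, pink run out sooner): 10 + 10 + 4 + 10 + 4 + 9 = 47 tiles and still no colour has 11.
Pigeonhole: one more tile lands in a colour already at 10, so 48 draws are enough and 47 are not.

48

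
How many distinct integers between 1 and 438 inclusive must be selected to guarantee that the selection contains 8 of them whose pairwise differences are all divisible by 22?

Integers whose pairwise differences are multiples of 22 are exactly those sharing a remainder mod 22. The 22 residue classes mod 22 are the pigeonholes.
With 154 integers one could put 7 in each residue class and have no class reach 8.
The 155th integer pushes some class to 8, so 22·7 + 1 = 155.

155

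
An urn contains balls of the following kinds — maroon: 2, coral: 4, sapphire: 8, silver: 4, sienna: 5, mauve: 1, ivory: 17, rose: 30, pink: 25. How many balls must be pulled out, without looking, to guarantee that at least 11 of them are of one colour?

The 9 colours are the holes; the balls drawn are the pigeons.
To avoid 11 of any one colour, the worst case takes at most 10 of each colour, or every ball of a colour that has fewer than 10.
That gives 2 + 4 + 8 + 4 + 5 + 1 + 10 + 10 + 10 = 54 balls with no colour reaching 11.
The next ball forces some colour to 11, so 54 + 1 = 55.

55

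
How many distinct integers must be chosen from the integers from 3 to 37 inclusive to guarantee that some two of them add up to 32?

A set avoiding the sum 32 can contain at most one of each pair {x, 32−x}, plus the 9 elements whose complement lies outside the range or equal to its own complement.
The integers 16, …, 37 (22 of them) are such a set: any two sum to at least 16+17 = 33 > 32.
Pigeonhole: any 23rd integer completes one of the 13 pairs, so 23 choices force a sum of 32.

23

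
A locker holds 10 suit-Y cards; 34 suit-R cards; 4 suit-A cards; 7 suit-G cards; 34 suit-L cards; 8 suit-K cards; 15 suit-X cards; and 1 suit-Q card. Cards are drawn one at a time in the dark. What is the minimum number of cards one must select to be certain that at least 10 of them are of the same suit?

57

Pigeonhole: put each drawn card into a box by suit. The largest draw with every box below 10 takes min(count, 9) from each suit; suits with fewer than 9 contribute all they have.
Σ min(cᵢ, 9) = 9 + 9 + 4 + 7 + 9 + 8 + 9 + 1 = 56.
Draw number 56 + 1 = 57 must push one box to 10.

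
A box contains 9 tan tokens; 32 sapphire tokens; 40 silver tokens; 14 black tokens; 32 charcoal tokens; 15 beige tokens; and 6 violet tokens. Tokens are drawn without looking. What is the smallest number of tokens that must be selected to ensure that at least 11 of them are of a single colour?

The 7 colours are the holes; the tokens drawn are the pigeons.
To avoid 11 of any one colour, the worst case takes at most 10 of each colour, or every token of a colour that has fewer than 10.
That gives 9 + 10 + 10 + 10 + 10 + 10 + 6 = 65 tokens with no colour reaching 11.
The next token forces some colour to 11, so 65 + 1 = 66.

66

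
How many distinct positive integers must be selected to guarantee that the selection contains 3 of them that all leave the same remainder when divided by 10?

The 10 residue classes mod 10 are the pigeonholes.
With 20 integers one could put 2 in each residue class and have no class reach 3.
The 21st integer pushes some class to 3, so 10·2 + 1 = 21.

21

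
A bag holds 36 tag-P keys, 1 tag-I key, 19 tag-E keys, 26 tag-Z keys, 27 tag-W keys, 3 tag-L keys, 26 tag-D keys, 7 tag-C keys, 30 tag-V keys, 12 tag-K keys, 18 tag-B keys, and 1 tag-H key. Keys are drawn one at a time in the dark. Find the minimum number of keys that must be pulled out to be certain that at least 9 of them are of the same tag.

77

Put each drawn key into a box by tag. The largest draw with every box below 9 takes min(count, 8) from each tag; tags with fewer than 8 contribute all they have.
Σ min(cᵢ, 8) = 8 + 1 + 8 + 8 + 8 + 3 + 8 + 7 + 8 + 8 + 8 + 1 = 76.
Draw number 76 + 1 = 77 must push one box to 9.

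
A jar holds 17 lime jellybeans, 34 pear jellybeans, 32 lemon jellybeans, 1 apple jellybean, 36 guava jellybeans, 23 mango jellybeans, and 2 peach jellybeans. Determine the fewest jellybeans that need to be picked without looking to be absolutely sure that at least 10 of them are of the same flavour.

49

An adversary could hand out at most 9 jellybeans per flavour (apple, peach run out sooner): 9 + 9 + 9 + 1 + 9 + 9 + 2 = 48 jellybeans and still no flavour has 10.
One more jellybean lands in a flavour already at 9, so 49 draws are enough and 48 are not.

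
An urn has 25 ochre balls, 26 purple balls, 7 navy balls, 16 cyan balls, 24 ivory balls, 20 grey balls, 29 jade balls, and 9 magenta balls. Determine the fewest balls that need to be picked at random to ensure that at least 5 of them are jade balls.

In the worst case for collecting jade balls, every non-jade ball comes out first.
There are 25 + 26 + 7 + 16 + 24 + 20 + 9 = 127 non-jade balls altogether.
After those, each further ball must be jade, so 127 + 5 = 132 draws guarantee 5 jade balls.

132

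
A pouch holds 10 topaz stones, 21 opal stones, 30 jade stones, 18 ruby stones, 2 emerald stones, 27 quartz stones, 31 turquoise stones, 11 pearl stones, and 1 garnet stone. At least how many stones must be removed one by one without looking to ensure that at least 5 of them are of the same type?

An adversary could hand out at most 4 stones per type (emerald, garnet run out sooner): 4 + 4 + 4 + 4 + 2 + 4 + 4 + 4 + 1 = 31 stones and still no type has 5.
Pigeonhole: one more stone lands in a type already at 4, so 32 draws are enough and 31 are not.

32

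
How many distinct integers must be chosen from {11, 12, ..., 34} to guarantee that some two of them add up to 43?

Two chosen integers sum to 43 exactly when both halves of some pair {x, 43−x} with 11 ≤ x ≤ 43−x ≤ 32 are chosen — 11 such pairs.
The remaining 2 elements (those with no distinct partner in range) can never complete a 43-sum, so the worst case takes all of them and one from each pair: 2 + 11 = 13.
The 14th integer has to be the second member of some pair, so 13 + 1 = 14.

14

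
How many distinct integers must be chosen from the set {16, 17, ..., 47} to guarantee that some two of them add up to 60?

Two chosen integers sum to 60 exactly when both halves of some pair {x, 60−x} with 16 ≤ x ≤ 60−x ≤ 44 are chosen — 14 such pairs.
The remaining 4 elements (those with no distinct partner in range) can never complete a 60-sum, so the worst case takes all of them and one from each pair: 4 + 14 = 18.
By pigeonhole, the 19th integer has to be the second member of some pair, so 18 + 1 = 19.

19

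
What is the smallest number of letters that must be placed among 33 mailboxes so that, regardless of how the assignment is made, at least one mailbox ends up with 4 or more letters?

100

With 99 letters one could put exactly 3 in each of the 33 mailboxes, and no mailbox would reach 4.
Pigeonhole: one more letter must land in a mailbox that already has 3, giving it 4.
So 33 × 3 + 1 = 100 letters are required.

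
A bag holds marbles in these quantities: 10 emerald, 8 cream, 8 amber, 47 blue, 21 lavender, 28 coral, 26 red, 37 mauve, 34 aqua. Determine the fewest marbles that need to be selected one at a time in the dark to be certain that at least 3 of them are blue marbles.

In the worst case for collecting blue marbles, every non-blue marble comes out first.
There are 10 + 8 + 8 + 21 + 28 + 26 + 37 + 34 = 172 non-blue marbles altogether.
After those, each further marble must be blue, so 172 + 3 = 175 draws guarantee 3 blue marbles.

175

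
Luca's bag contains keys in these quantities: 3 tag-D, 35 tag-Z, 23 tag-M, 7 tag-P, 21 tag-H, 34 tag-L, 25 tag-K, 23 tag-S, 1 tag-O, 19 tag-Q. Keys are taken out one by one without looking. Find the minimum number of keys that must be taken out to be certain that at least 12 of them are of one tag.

The 10 tags are the holes; the keys drawn are the pigeons.
To avoid 12 of any one tag, the worst case takes at most 11 of each tag, or every key of a tag that has fewer than 11.
That gives 3 + 11 + 11 + 7 + 11 + 11 + 11 + 11 + 1 + 11 = 88 keys with no tag reaching 12.
The next key forces some tag to 12, so 88 + 1 = 89.

89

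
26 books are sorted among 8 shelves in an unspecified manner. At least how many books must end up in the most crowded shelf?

By the pigeonhole principle, the 8 shelves are the holes and the 26 books are the pigeons.
If every shelf held at most 3 books, the total would be at most 8 × 3 = 24, which is less than 26.
So some shelf holds at least ⌈26/8⌉ = 4 books.

4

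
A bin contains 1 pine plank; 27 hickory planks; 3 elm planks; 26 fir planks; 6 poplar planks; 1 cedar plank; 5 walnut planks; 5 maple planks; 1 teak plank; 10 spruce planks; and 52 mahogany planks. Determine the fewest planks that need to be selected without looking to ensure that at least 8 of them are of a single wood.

51

By pigeonhole, put each drawn plank into a box by wood. The largest draw with every box below 8 takes min(count, 7) from each wood; woods with fewer than 7 contribute all they have.
Σ min(cᵢ, 7) = 1 + 7 + 3 + 7 + 6 + 1 + 5 + 5 + 1 + 7 + 7 = 50.
Draw number 50 + 1 = 51 must push one box to 8.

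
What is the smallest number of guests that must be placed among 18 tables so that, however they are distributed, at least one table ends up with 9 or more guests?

145

With 144 guests one could put exactly 8 in each of the 18 tables, and no table would reach 9.
By the pigeonhole principle, one more guest must land in a table that already has 8, giving it 9.
So 18 × 8 + 1 = 145 guests are required.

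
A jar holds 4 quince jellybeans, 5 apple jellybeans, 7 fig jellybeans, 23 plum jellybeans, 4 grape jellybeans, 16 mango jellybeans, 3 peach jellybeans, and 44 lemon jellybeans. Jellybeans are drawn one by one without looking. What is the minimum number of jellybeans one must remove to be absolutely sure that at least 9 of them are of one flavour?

The 8 flavours are the holes; the jellybeans drawn are the pigeons.
To avoid 9 of any one flavour, the worst case takes at most 8 of each flavour, or every jellybean of a flavour that has fewer than 8.
That gives 4 + 5 + 7 + 8 + 4 + 8 + 3 + 8 = 47 jellybeans with no flavour reaching 9.
The next jellybean forces some flavour to 9, so 47 + 1 = 48.

48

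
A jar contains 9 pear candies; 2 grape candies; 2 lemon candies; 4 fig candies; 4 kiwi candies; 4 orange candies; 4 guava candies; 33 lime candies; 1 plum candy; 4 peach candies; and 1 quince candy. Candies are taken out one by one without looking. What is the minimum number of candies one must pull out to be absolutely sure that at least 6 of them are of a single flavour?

37

The 11 flavours are the holes; the candies drawn are the pigeons.
To avoid 6 of any one flavour, the worst case takes at most 5 of each flavour, or every candy of a flavour that has fewer than 5.
That gives 5 + 2 + 2 + 4 + 4 + 4 + 4 + 5 + 1 + 4 + 1 = 36 candies with no flavour reaching 6.
The next candy forces some flavour to 6, so 36 + 1 = 37.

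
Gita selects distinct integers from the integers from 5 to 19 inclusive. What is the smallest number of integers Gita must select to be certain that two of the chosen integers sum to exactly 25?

9

Group the elements by complementary pair {x, 25−x}: {6,19}, {7,18}, {8,17}, …, giving 7 two-element pairs and 1 integer whose partner 25−x falls outside [5,19].
Treating each of those 8 groups as a pigeonhole, one can pick one integer per group — 8 integers — with no two summing to 25.
The 9th integer lands in an occupied pair, forcing a sum of 25.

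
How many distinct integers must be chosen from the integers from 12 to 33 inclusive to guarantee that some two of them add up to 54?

Two chosen integers sum to 54 exactly when both halves of some pair {x, 54−x} with 21 ≤ x ≤ 54−x ≤ 33 are chosen — 6 such pairs.
The remaining 10 elements (those with no distinct partner in range) can never complete a 54-sum, so the worst case takes all of them and one from each pair: 10 + 6 = 16.
Pigeonhole: the 17th integer has to be the second member of some pair, so 16 + 1 = 17.

17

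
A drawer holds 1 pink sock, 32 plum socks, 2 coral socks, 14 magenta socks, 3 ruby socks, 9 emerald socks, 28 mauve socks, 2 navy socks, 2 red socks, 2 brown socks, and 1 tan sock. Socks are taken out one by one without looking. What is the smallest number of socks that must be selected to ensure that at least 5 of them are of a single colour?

30

The 11 colours are the holes; the socks drawn are the pigeons.
To avoid 5 of any one colour, the worst case takes at most 4 of each colour, or every sock of a colour that has fewer than 4.
That gives 1 + 4 + 2 + 4 + 3 + 4 + 4 + 2 + 2 + 2 + 1 = 29 socks with no colour reaching 5.
The next sock forces some colour to 5, so 29 + 1 = 30.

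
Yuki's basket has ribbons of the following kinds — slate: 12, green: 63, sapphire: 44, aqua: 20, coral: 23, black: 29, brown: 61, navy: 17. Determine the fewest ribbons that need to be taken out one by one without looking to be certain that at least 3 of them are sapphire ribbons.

228

In the worst case for collecting sapphire ribbons, every non-sapphire ribbon comes out first.
There are 12 + 63 + 20 + 23 + 29 + 61 + 17 = 225 non-sapphire ribbons altogether.
After those, each further ribbon must be sapphire, so 225 + 3 = 228 draws guarantee 3 sapphire ribbons.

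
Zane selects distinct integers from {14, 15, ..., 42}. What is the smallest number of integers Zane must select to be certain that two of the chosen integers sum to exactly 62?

19

Group the elements by complementary pair {x, 62−x}: {20,42}, {21,41}, {22,40}, …, giving 11 two-element pairs, the single value 31 (it cannot pair with itself since the integers are distinct), and 6 integers whose partner 62−x falls outside [14,42].
Treating each of those 18 groups as a pigeonhole, one can pick one integer per group — 18 integers — with no two summing to 62.
The 19th integer lands in an occupied pair, forcing a sum of 62.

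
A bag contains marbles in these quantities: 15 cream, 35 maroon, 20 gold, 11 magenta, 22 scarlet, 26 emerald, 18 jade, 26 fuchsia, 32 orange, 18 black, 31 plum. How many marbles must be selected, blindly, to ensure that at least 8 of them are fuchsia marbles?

In the worst case for collecting fuchsia marbles, every non-fuchsia marble comes out first.
There are 15 + 35 + 20 + 11 + 22 + 26 + 18 + 32 + 18 + 31 = 228 non-fuchsia marbles altogether.
After those, each further marble must be fuchsia, so 228 + 8 = 236 draws guarantee 8 fuchsia marbles.

236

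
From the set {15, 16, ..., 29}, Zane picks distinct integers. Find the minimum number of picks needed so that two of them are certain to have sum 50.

12

Group the elements by complementary pair {x, 50−x}: {21,29}, {22,28}, {23,27}, …, giving 4 two-element pairs, the single value 25 (it cannot pair with itself since the integers are distinct), and 6 integers whose partner 50−x falls outside [15,29].
Treating each of those 11 groups as a pigeonhole, one can pick one integer per group — 11 integers — with no two summing to 50.
The 12th integer lands in an occupied pair, forcing a sum of 50.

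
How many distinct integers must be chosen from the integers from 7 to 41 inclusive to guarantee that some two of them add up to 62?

26

Two chosen integers sum to 62 exactly when both halves of some pair {x, 62−x} with 21 ≤ x ≤ 62−x ≤ 41 are chosen — 10 such pairs.
The remaining 15 elements (those with no distinct partner in range) can never complete a 62-sum, so the worst case takes all of them and one from each pair: 15 + 10 = 25.
The 26th integer has to be the second member of some pair, so 25 + 1 = 26.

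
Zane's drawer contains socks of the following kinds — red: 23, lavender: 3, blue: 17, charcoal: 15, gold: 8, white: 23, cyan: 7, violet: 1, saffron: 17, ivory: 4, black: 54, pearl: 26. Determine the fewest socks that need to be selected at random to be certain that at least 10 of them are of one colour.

Put each drawn sock into a box by colour. The largest draw with every box below 10 takes min(count, 9) from each colour; colours with fewer than 9 contribute all they have.
Σ min(cᵢ, 9) = 9 + 3 + 9 + 9 + 8 + 9 + 7 + 1 + 9 + 4 + 9 + 9 = 86.
Draw number 86 + 1 = 87 must push one box to 10.

87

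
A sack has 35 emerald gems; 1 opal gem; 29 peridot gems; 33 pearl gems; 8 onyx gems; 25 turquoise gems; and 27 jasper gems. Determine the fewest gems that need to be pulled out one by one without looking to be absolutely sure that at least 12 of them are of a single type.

The 7 types are the holes; the gems drawn are the pigeons.
To avoid 12 of any one type, the worst case takes at most 11 of each type, or every gem of a type that has fewer than 11.
That gives 11 + 1 + 11 + 11 + 8 + 11 + 11 = 64 gems with no type reaching 12.
The next gem forces some type to 12, so 64 + 1 = 65.

65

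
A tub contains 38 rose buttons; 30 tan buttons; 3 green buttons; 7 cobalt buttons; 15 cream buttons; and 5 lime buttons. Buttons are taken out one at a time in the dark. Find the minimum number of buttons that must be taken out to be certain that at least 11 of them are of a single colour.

46

By pigeonhole, the 6 colours are the holes; the buttons drawn are the pigeons.
To avoid 11 of any one colour, the worst case takes at most 10 of each colour, or every button of a colour that has fewer than 10.
That gives 10 + 10 + 3 + 7 + 10 + 5 = 45 buttons with no colour reaching 11.
The next button forces some colour to 11, so 45 + 1 = 46.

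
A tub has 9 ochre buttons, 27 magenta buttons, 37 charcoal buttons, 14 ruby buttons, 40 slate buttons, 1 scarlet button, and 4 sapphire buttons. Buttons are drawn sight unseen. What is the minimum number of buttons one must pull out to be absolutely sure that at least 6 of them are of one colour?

An adversary could hand out at most 5 buttons per colour (scarlet, sapphire run out sooner): 5 + 5 + 5 + 5 + 5 + 1 + 4 = 30 buttons and still no colour has 6.
Pigeonhole: one more button lands in a colour already at 5, so 31 draws are enough and 30 are not.

31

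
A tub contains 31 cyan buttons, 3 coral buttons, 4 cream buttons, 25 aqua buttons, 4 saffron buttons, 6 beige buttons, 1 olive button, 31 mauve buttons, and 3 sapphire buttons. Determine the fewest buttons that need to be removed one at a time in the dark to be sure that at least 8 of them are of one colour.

An adversary could hand out at most 7 buttons per colour (6 colours run out sooner): 7 + 3 + 4 + 7 + 4 + 6 + 1 + 7 + 3 = 42 buttons and still no colour has 8.
One more button lands in a colour already at 7, so 43 draws are enough and 42 are not.

43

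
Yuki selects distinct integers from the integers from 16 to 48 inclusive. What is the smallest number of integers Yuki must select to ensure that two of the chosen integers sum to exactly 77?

Group the elements by complementary pair {x, 77−x}: {29,48}, {30,47}, {31,46}, …, giving 10 two-element pairs and 13 integers whose partner 77−x falls outside [16,48].
Pigeonhole: treating each of those 23 groups as a pigeonhole, one can pick one integer per group — 23 integers — with no two summing to 77.
The 24th integer lands in an occupied pair, forcing a sum of 77.

24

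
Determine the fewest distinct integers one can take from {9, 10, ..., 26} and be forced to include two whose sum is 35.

10

A set avoiding the sum 35 can contain at most one of each pair {x, 35−x}.
The integers 18, …, 26 (9 of them) are such a set: any two sum to at least 18+19 = 37 > 35.
By pigeonhole, any 10th integer completes one of the 9 pairs, so 10 choices force a sum of 35.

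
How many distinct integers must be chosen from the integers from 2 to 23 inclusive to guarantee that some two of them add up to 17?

Two chosen integers sum to 17 exactly when both halves of some pair {x, 17−x} with 2 ≤ x ≤ 17−x ≤ 15 are chosen — 7 such pairs.
The remaining 8 elements (those with no distinct partner in range) can never complete a 17-sum, so the worst case takes all of them and one from each pair: 8 + 7 = 15.
Pigeonhole: the 16th integer has to be the second member of some pair, so 15 + 1 = 16.

16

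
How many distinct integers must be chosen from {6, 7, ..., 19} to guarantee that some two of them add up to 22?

10

Two chosen integers sum to 22 exactly when both halves of some pair {x, 22−x} with 6 ≤ x ≤ 22−x ≤ 16 are chosen — 5 such pairs.
The remaining 4 elements (those with no distinct partner in range) can never complete a 22-sum, so the worst case takes all of them and one from each pair: 4 + 5 = 9.
The 10th integer has to be the second member of some pair, so 9 + 1 = 10.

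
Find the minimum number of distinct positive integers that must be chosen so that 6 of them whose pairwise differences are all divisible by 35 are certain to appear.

176

Integers whose pairwise differences are multiples of 35 are exactly those sharing a remainder mod 35. Pigeonhole: the 35 residue classes mod 35 are the pigeonholes.
With 175 integers one could put 5 in each residue class and have no class reach 6.
The 176th integer pushes some class to 6, so 35·5 + 1 = 176.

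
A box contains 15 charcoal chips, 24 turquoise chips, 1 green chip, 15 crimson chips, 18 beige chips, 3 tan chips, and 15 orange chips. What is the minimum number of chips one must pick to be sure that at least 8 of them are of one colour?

40

By the pigeonhole principle, put each drawn chip into a box by colour. The largest draw with every box below 8 takes min(count, 7) from each colour; colours with fewer than 7 contribute all they have.
Σ min(cᵢ, 7) = 7 + 7 + 1 + 7 + 7 + 3 + 7 = 39.
Draw number 39 + 1 = 40 must push one box to 8.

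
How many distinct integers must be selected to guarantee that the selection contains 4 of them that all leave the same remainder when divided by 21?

The 21 residue classes mod 21 are the pigeonholes.
With 63 integers one could put 3 in each residue class and have no class reach 4.
The 64th integer pushes some class to 4, so 21·3 + 1 = 64.

64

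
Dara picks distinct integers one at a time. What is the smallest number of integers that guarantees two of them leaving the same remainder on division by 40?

41

By the pigeonhole principle, the 40 residue classes mod 40 are the pigeonholes.
With 40 integers one could put 1 in each residue class and have no class reach 2.
The 41st integer pushes some class to 2, so 40·1 + 1 = 41.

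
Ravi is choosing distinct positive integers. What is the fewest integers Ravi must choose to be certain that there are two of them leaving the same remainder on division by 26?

The 26 residue classes mod 26 are the pigeonholes.
With 26 integers one could put 1 in each residue class and have no class reach 2.
The 27th integer pushes some class to 2, so 26·1 + 1 = 27.

27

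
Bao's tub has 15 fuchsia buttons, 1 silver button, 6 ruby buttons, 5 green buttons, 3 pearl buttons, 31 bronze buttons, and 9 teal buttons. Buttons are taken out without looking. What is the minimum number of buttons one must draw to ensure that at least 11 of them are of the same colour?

45

Pigeonhole: put each drawn button into a box by colour. The largest draw with every box below 11 takes min(count, 10) from each colour; colours with fewer than 10 contribute all they have.
Σ min(cᵢ, 10) = 10 + 1 + 6 + 5 + 3 + 10 + 9 = 44.
Draw number 44 + 1 = 45 must push one box to 11.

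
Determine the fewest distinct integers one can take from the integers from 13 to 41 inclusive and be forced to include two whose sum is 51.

17

A set avoiding the sum 51 can contain at most one of each pair {x, 51−x}, plus the 3 elements whose complement lies outside the range.
The integers 26, …, 41 (16 of them) are such a set: any two sum to at least 26+27 = 53 > 51.
By pigeonhole, any 17th integer completes one of the 13 pairs, so 17 choices force a sum of 51.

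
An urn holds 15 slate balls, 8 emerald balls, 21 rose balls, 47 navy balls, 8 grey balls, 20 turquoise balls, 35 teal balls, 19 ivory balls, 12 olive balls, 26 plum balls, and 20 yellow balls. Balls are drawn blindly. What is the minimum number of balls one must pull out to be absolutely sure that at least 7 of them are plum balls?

In the worst case for collecting plum balls, every non-plum ball comes out first.
There are 15 + 8 + 21 + 47 + 8 + 20 + 35 + 19 + 12 + 20 = 205 non-plum balls altogether.
After those, each further ball must be plum, so 205 + 7 = 212 draws guarantee 7 plum balls.

212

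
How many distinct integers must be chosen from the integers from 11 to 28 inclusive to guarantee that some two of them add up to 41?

11

Two chosen integers sum to 41 exactly when both halves of some pair {x, 41−x} with 13 ≤ x ≤ 41−x ≤ 28 are chosen — 8 such pairs.
The remaining 2 elements (those with no distinct partner in range) can never complete a 41-sum, so the worst case takes all of them and one from each pair: 2 + 8 = 10.
The 11th integer has to be the second member of some pair, so 10 + 1 = 11.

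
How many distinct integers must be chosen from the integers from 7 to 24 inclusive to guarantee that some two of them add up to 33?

11

A set avoiding the sum 33 can contain at most one of each pair {x, 33−x}, plus the 2 elements whose complement lies outside the range.
The integers 7, …, 16 (10 of them) are such a set: any two sum to at least 7+8 = 15 and at most 15+16 = 31 < 33.
Any 11th integer completes one of the 8 pairs, so 11 choices force a sum of 33.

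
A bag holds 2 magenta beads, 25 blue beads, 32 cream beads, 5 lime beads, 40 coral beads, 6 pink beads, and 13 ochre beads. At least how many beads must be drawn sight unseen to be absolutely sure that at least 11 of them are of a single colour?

54

Put each drawn bead into a box by colour. The largest draw with every box below 11 takes min(count, 10) from each colour; colours with fewer than 10 contribute all they have.
Σ min(cᵢ, 10) = 2 + 10 + 10 + 5 + 10 + 6 + 10 = 53.
Draw number 53 + 1 = 54 must push one box to 11.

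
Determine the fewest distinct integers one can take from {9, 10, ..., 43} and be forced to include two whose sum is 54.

A set avoiding the sum 54 can contain at most one of each pair {x, 54−x}, plus the 3 elements whose complement lies outside the range or equal to its own complement.
The integers 9, …, 27 (19 of them) are such a set: any two sum to at least 9+10 = 19 and at most 26+27 = 53 < 54.
By the pigeonhole principle, any 20th integer completes one of the 16 pairs, so 20 choices force a sum of 54.

20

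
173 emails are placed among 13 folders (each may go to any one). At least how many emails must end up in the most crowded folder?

By pigeonhole, the 13 folders are the holes and the 173 emails are the pigeons.
If every folder held at most 13 emails, the total would be at most 13 × 13 = 169, which is less than 173.
So some folder holds at least ⌈173/13⌉ = 14 emails.

14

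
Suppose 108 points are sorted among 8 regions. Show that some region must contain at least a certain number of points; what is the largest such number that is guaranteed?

By pigeonhole, the 8 regions are the holes and the 108 points are the pigeons.
If every region held at most 13 points, the total would be at most 8 × 13 = 104, which is less than 108.
So some region holds at least ⌈108/8⌉ = 14 points.

14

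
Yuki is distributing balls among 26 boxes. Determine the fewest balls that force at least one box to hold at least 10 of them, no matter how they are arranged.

With 234 balls one could put exactly 9 in each of the 26 boxes, and no box would reach 10.
One more ball must land in a box that already has 9, giving it 10.
So 26 × 9 + 1 = 235 balls are required.

235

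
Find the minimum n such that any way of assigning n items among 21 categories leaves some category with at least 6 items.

With 105 items one could put exactly 5 in each of the 21 categories, and no category would reach 6.
One more item must land in a category that already has 5, giving it 6.
So 21 × 5 + 1 = 106 items are required.

106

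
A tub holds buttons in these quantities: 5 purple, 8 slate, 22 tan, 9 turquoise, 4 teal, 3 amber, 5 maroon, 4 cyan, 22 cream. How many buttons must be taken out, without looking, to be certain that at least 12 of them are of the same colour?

61

By pigeonhole, the 9 colours are the holes; the buttons drawn are the pigeons.
To avoid 12 of any one colour, the worst case takes at most 11 of each colour, or every button of a colour that has fewer than 11.
That gives 5 + 8 + 11 + 9 + 4 + 3 + 5 + 4 + 11 = 60 buttons with no colour reaching 12.
The next button forces some colour to 12, so 60 + 1 = 61.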